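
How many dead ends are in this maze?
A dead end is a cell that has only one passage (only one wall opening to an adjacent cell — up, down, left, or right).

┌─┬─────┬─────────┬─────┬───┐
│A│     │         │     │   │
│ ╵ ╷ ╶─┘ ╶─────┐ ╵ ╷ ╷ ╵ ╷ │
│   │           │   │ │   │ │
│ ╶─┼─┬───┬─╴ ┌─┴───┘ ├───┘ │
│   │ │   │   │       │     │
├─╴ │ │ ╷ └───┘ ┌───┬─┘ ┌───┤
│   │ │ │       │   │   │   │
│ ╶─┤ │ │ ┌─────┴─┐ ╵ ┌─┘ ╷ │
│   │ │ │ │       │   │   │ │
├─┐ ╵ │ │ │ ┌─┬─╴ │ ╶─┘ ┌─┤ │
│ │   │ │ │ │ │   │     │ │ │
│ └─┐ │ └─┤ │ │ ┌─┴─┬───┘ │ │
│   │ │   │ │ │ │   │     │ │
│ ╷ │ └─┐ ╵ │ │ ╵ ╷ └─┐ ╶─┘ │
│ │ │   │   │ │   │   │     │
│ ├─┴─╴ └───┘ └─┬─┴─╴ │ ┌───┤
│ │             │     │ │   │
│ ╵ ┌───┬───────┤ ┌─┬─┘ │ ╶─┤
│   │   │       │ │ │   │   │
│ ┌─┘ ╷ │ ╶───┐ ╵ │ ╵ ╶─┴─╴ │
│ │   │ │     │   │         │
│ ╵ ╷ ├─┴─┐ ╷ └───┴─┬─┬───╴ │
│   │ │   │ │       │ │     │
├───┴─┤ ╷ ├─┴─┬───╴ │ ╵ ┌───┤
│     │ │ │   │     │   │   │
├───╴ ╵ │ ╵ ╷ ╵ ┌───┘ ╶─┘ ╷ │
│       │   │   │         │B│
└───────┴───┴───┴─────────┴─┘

Checking each cell for number of passages:

Dead ends found at positions:
  (0, 0)
  (0, 3)
  (1, 7)
  (2, 2)
  (2, 5)
  (3, 8)
  (5, 0)
  (5, 4)
  (5, 6)
  (5, 12)
  (6, 10)
  (7, 1)
  (8, 7)
  (8, 13)
  (9, 9)
  (10, 3)
  (11, 2)
  (11, 5)
  (11, 10)
  (12, 0)
  (13, 0)
  (13, 8)
  (13, 13)
Total dead ends: 23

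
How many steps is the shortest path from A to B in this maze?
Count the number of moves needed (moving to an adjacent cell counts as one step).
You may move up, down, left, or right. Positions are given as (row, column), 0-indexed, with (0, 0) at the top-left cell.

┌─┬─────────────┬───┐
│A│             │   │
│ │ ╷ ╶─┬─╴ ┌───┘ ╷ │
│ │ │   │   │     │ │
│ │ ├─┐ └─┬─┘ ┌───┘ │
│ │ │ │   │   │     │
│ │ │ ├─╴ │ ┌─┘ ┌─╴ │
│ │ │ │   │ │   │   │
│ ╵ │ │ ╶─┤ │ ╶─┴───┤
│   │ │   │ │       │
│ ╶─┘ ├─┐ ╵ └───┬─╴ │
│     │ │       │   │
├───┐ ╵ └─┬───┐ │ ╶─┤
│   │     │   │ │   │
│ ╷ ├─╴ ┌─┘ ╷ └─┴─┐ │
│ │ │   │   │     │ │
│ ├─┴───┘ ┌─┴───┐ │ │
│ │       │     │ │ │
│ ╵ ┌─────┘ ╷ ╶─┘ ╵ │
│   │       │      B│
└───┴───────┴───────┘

Using BFS to find shortest path:
Start: (0, 0), End: (9, 9)
Path found:
(0,0) → (1,0) → (2,0) → (3,0) → (4,0) → (4,1) → (3,1) → (2,1) → (1,1) → (0,1) → (0,2) → (1,2) → (1,3) → (2,3) → (2,4) → (3,4) → (3,3) → (4,3) → (4,4) → (5,4) → (5,5) → (4,5) → (3,5) → (2,5) → (2,6) → (1,6) → (1,7) → (1,8) → (0,8) → (0,9) → (1,9) → (2,9) → (2,8) → (2,7) → (3,7) → (3,6) → (4,6) → (4,7) → (4,8) → (4,9) → (5,9) → (5,8) → (6,8) → (6,9) → (7,9) → (8,9) → (9,9)
Number of steps: 46

Solution:

┌─┬─────────────┬───┐
│A│↱ ↓          │↱ ↓│
│ │ ╷ ╶─┬─╴ ┌───┘ ╷ │
│↓│↑│↳ ↓│   │↱ → ↑│↓│
│ │ ├─┐ └─┬─┘ ┌───┘ │
│↓│↑│ │↳ ↓│↱ ↑│↓ ← ↲│
│ │ │ ├─╴ │ ┌─┘ ┌─╴ │
│↓│↑│ │↓ ↲│↑│↓ ↲│   │
│ ╵ │ │ ╶─┤ │ ╶─┴───┤
│↳ ↑│ │↳ ↓│↑│↳ → → ↓│
│ ╶─┘ ├─┐ ╵ └───┬─╴ │
│     │ │↳ ↑    │↓ ↲│
├───┐ ╵ └─┬───┐ │ ╶─┤
│   │     │   │ │↳ ↓│
│ ╷ ├─╴ ┌─┘ ╷ └─┴─┐ │
│ │ │   │   │     │↓│
│ ├─┴───┘ ┌─┴───┐ │ │
│ │       │     │ │↓│
│ ╵ ┌─────┘ ╷ ╶─┘ ╵ │
│   │       │      B│
└───┴───────┴───────┘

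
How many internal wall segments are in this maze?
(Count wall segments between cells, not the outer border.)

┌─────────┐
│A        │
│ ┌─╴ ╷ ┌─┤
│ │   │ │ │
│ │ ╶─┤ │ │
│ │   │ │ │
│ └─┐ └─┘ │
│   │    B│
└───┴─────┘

Counting internal wall segments:
Total internal walls: 12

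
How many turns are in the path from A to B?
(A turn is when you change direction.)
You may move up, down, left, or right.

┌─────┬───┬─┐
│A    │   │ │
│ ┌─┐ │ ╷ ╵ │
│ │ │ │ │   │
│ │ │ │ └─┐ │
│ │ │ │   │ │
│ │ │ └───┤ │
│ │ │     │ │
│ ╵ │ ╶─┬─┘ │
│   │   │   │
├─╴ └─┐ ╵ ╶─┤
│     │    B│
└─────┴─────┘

Directions: right, right, down, down, down, down, right, down, right, right
Number of turns: 4

Solution:

┌─────┬───┬─┐
│A → ↓│   │ │
│ ┌─┐ │ ╷ ╵ │
│ │ │↓│ │   │
│ │ │ │ └─┐ │
│ │ │↓│   │ │
│ │ │ └───┤ │
│ │ │↓    │ │
│ ╵ │ ╶─┬─┘ │
│   │↳ ↓│   │
├─╴ └─┐ ╵ ╶─┤
│     │↳ → B│
└─────┴─────┘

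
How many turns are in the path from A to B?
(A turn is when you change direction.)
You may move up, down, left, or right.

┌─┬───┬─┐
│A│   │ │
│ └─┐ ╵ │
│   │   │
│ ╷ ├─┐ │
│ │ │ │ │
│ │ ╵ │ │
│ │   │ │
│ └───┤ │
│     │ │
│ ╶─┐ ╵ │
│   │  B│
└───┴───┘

Directions: down, down, down, down, right, right, down, right
Number of turns: 3

Solution:

┌─┬───┬─┐
│A│   │ │
│ └─┐ ╵ │
│↓  │   │
│ ╷ ├─┐ │
│↓│ │ │ │
│ │ ╵ │ │
│↓│   │ │
│ └───┤ │
│↳ → ↓│ │
│ ╶─┐ ╵ │
│   │↳ B│
└───┴───┘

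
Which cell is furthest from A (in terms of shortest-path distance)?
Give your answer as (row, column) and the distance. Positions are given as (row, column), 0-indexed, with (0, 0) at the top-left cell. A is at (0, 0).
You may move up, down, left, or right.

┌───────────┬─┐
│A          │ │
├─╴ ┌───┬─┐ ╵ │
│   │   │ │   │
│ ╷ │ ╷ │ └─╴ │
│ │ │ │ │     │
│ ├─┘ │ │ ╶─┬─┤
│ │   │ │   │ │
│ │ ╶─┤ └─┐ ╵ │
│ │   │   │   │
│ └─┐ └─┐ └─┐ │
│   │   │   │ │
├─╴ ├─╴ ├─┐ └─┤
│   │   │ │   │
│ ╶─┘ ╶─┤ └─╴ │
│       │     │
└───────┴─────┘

Computing BFS distances from A to all cells:
Furthest cell: (6, 4)
Distance: 36 steps

Path from A to the furthest cell:

┌───────────┬─┐
│A ↓        │ │
├─╴ ┌───┬─┐ ╵ │
│↓ ↲│↱ ↓│ │   │
│ ╷ │ ╷ │ └─╴ │
│↓│ │↑│↓│     │
│ ├─┘ │ │ ╶─┬─┤
│↓│↱ ↑│↓│   │ │
│ │ ╶─┤ └─┐ ╵ │
│↓│↑ ↰│↳ ↓│   │
│ └─┐ └─┐ └─┐ │
│↳ ↓│↑ ↰│↳ ↓│ │
├─╴ ├─╴ ├─┐ └─┤
│↓ ↲│↱ ↑│B│↳ ↓│
│ ╶─┘ ╶─┤ └─╴ │
│↳ → ↑  │↑ ← ↲│
└───────┴─────┘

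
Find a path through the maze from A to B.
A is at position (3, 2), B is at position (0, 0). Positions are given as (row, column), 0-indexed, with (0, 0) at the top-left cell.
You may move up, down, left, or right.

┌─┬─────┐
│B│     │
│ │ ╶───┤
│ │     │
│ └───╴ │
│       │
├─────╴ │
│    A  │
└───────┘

Finding the shortest path from (3, 2) to (0, 0):
Path length: 7 steps
Directions: right → up → left → left → left → up → up

Solution:

┌─┬─────┐
│B│     │
│ │ ╶───┤
│↑│     │
│ └───╴ │
│↑ ← ← ↰│
├─────╴ │
│    A ↑│
└───────┘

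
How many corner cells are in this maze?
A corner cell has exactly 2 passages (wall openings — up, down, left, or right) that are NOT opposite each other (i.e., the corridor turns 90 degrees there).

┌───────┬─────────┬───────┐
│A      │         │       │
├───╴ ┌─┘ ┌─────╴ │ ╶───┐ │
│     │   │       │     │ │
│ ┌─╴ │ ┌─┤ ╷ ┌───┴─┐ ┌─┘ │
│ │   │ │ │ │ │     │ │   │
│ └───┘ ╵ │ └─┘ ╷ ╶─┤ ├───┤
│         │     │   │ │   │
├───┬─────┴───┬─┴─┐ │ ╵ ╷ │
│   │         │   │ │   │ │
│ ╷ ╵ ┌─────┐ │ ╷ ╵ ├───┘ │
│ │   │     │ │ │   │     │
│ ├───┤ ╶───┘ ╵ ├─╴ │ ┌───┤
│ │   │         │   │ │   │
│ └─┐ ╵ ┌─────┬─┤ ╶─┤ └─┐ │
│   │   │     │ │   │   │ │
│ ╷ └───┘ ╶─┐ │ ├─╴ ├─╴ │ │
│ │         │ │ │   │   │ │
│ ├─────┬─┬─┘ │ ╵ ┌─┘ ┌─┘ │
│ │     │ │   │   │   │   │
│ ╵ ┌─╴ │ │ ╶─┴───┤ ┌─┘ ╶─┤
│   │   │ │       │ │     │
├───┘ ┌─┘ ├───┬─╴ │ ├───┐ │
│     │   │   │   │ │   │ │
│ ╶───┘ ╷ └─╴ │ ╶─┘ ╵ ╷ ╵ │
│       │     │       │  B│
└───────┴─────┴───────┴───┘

Counting corner cells (2 non-opposite passages):
Total corners: 87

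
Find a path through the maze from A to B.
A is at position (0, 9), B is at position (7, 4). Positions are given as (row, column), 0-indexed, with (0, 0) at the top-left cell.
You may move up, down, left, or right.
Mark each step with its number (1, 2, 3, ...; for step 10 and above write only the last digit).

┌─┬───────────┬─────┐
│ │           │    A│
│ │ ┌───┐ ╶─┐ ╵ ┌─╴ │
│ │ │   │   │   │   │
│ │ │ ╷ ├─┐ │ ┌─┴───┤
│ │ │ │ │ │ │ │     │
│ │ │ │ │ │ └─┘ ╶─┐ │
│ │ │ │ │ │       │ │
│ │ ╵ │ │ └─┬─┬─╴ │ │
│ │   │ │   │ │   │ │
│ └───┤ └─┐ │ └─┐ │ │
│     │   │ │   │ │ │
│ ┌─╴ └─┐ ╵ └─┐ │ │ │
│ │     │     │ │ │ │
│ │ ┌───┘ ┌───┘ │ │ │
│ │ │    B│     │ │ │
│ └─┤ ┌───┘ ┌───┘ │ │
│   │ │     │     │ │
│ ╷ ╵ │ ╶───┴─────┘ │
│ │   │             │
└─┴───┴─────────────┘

Finding the shortest path from (0, 9) to (7, 4):
Path length: 26 steps
Directions: left → left → down → left → up → left → left → left → left → left → down → down → down → down → right → up → up → up → right → down → down → down → down → right → down → down

Solution:

┌─┬───────────┬─────┐
│ │0 9 8 7 6 5│2 1 A│
│ │ ┌───┐ ╶─┐ ╵ ┌─╴ │
│ │1│8 9│   │4 3│   │
│ │ │ ╷ ├─┐ │ ┌─┴───┤
│ │2│7│0│ │ │ │     │
│ │ │ │ │ │ └─┘ ╶─┐ │
│ │3│6│1│ │       │ │
│ │ ╵ │ │ └─┬─┬─╴ │ │
│ │4 5│2│   │ │   │ │
│ └───┤ └─┐ │ └─┐ │ │
│     │3 4│ │   │ │ │
│ ┌─╴ └─┐ ╵ └─┐ │ │ │
│ │     │5    │ │ │ │
│ │ ┌───┘ ┌───┘ │ │ │
│ │ │    B│     │ │ │
│ └─┤ ┌───┘ ┌───┘ │ │
│   │ │     │     │ │
│ ╷ ╵ │ ╶───┴─────┘ │
│ │   │             │
└─┴───┴─────────────┘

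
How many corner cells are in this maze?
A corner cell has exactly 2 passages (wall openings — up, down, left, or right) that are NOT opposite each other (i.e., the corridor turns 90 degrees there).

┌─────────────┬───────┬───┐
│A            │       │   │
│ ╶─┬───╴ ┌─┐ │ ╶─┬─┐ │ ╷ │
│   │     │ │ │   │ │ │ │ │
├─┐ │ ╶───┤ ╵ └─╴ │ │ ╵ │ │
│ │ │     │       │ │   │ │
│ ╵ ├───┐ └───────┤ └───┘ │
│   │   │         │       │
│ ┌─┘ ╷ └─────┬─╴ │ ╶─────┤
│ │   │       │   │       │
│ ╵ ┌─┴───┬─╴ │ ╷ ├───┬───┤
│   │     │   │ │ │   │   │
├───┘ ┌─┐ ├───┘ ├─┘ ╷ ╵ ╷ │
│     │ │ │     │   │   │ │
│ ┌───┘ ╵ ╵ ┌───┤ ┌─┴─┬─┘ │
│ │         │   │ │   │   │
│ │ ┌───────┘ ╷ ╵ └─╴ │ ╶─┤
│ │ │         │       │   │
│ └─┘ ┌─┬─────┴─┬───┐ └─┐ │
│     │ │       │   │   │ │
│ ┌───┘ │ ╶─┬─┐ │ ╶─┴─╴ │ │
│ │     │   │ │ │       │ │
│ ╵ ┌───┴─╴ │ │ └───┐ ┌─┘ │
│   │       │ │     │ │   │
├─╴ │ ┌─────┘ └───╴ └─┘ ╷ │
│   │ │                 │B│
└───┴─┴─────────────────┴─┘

Counting corner cells (2 non-opposite passages):
Total corners: 79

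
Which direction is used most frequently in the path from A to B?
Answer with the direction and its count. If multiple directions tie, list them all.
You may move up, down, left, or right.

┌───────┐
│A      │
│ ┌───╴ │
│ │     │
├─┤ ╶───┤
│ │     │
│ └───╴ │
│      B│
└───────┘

Directions: right, right, right, down, left, left, down, right, right, down
Counts: {'right': 5, 'down': 3, 'left': 2}
Most common: right (5 times)

Solution:

┌───────┐
│A → → ↓│
│ ┌───╴ │
│ │↓ ← ↲│
├─┤ ╶───┤
│ │↳ → ↓│
│ └───╴ │
│      B│
└───────┘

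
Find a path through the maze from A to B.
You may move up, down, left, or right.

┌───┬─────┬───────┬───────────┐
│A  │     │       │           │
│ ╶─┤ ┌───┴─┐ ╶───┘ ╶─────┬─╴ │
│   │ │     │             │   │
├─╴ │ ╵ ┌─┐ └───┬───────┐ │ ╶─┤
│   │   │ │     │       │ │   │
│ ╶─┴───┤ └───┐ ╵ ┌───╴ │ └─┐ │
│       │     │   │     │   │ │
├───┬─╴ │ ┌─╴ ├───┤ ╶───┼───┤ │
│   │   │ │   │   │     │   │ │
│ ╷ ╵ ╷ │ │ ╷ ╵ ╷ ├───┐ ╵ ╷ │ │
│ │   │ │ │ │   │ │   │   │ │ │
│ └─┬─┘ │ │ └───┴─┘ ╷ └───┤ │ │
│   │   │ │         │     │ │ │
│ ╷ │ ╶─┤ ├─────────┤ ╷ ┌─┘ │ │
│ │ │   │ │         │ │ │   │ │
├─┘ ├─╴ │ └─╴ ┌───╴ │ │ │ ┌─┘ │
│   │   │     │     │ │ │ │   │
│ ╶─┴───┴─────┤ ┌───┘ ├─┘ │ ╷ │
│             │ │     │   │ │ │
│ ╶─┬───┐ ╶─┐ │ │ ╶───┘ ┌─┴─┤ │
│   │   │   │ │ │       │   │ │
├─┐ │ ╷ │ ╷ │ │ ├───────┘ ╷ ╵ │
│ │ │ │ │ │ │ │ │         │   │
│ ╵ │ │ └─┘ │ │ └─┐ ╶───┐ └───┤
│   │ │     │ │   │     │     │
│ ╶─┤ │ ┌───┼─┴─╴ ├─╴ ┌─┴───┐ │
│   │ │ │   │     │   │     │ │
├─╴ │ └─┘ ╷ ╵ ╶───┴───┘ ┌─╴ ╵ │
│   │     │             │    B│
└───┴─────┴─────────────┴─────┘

Finding the shortest path through the maze:
Path length: 54 steps
Directions: down → right → down → left → down → right → right → right → down → left → down → left → up → left → down → down → right → down → down → left → down → right → right → right → right → down → right → down → down → left → left → up → up → left → down → down → down → down → right → right → up → right → down → right → right → right → right → right → right → up → right → right → down → right

Solution:

┌───┬─────┬───────┬───────────┐
│A  │     │       │           │
│ ╶─┤ ┌───┴─┐ ╶───┘ ╶─────┬─╴ │
│↳ ↓│ │     │             │   │
├─╴ │ ╵ ┌─┐ └───┬───────┐ │ ╶─┤
│↓ ↲│   │ │     │       │ │   │
│ ╶─┴───┤ └───┐ ╵ ┌───╴ │ └─┐ │
│↳ → → ↓│     │   │     │   │ │
├───┬─╴ │ ┌─╴ ├───┤ ╶───┼───┤ │
│↓ ↰│↓ ↲│ │   │   │     │   │ │
│ ╷ ╵ ╷ │ │ ╷ ╵ ╷ ├───┐ ╵ ╷ │ │
│↓│↑ ↲│ │ │ │   │ │   │   │ │ │
│ └─┬─┘ │ │ └───┴─┘ ╷ └───┤ │ │
│↳ ↓│   │ │         │     │ │ │
│ ╷ │ ╶─┤ ├─────────┤ ╷ ┌─┘ │ │
│ │↓│   │ │         │ │ │   │ │
├─┘ ├─╴ │ └─╴ ┌───╴ │ │ │ ┌─┘ │
│↓ ↲│   │     │     │ │ │ │   │
│ ╶─┴───┴─────┤ ┌───┘ ├─┘ │ ╷ │
│↳ → → → ↓    │ │     │   │ │ │
│ ╶─┬───┐ ╶─┐ │ │ ╶───┘ ┌─┴─┤ │
│   │↓ ↰│↳ ↓│ │ │       │   │ │
├─┐ │ ╷ │ ╷ │ │ ├───────┘ ╷ ╵ │
│ │ │↓│↑│ │↓│ │ │         │   │
│ ╵ │ │ └─┘ │ │ └─┐ ╶───┐ └───┤
│   │↓│↑ ← ↲│ │   │     │     │
│ ╶─┤ │ ┌───┼─┴─╴ ├─╴ ┌─┴───┐ │
│   │↓│ │↱ ↓│     │   │↱ → ↓│ │
├─╴ │ └─┘ ╷ ╵ ╶───┴───┘ ┌─╴ ╵ │
│   │↳ → ↑│↳ → → → → → ↑│  ↳ B│
└───┴─────┴─────────────┴─────┘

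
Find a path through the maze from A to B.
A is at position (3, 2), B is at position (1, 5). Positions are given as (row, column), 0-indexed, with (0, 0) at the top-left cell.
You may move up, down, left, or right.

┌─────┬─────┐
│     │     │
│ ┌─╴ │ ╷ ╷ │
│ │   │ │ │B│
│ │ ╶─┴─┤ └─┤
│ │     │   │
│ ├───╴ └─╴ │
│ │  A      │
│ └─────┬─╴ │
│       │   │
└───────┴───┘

Finding the shortest path from (3, 2) to (1, 5):
Path length: 9 steps
Directions: right → right → right → up → left → up → up → right → down

Solution:

┌─────┬─────┐
│     │  ↱ ↓│
│ ┌─╴ │ ╷ ╷ │
│ │   │ │↑│B│
│ │ ╶─┴─┤ └─┤
│ │     │↑ ↰│
│ ├───╴ └─╴ │
│ │  A → → ↑│
│ └─────┬─╴ │
│       │   │
└───────┴───┘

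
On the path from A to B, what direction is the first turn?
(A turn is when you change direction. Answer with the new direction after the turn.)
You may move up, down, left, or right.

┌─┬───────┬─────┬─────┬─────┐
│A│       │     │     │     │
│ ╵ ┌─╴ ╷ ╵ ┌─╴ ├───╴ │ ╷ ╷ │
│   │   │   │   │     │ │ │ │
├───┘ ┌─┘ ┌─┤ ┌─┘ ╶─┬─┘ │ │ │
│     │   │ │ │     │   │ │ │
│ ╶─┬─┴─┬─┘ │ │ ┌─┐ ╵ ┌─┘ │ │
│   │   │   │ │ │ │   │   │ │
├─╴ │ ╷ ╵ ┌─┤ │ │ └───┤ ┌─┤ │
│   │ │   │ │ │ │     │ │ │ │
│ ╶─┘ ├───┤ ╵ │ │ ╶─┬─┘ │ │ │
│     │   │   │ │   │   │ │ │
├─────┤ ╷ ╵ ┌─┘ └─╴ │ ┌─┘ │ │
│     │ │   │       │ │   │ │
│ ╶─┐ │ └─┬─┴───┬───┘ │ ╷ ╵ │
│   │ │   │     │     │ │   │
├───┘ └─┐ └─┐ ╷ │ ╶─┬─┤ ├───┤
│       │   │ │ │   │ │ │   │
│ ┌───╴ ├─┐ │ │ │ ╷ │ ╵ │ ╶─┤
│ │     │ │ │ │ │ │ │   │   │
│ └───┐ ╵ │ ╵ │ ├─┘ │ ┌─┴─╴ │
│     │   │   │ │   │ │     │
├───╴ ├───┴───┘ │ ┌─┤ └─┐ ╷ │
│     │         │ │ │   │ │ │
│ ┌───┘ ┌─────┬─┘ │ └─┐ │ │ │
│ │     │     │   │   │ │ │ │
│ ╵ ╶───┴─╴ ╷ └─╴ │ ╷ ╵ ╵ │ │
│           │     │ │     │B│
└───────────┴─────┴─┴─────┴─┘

Directions: down, right, up, right, right, right, down, right, up, right, right, down, left, down, down, down, down, left, down, left, up, left, down, down, right, down, right, down, down, right, up, up, up, right, down, down, down, down, left, left, left, left, down, left, left, down, right, right, right, right, up, right, down, right, right, up, up, up, right, up, up, left, up, right, right, up, up, right, up, up, right, up, up, up, right, down, down, down, down, down, down, down, left, up, left, down, down, down, left, down, down, right, down, down, right, up, up, up, right, down, down, down
First turn direction: right

Solution:

┌─┬───────┬─────┬─────┬─────┐
│A│↱ → → ↓│↱ → ↓│     │  ↱ ↓│
│ ╵ ┌─╴ ╷ ╵ ┌─╴ ├───╴ │ ╷ ╷ │
│↳ ↑│   │↳ ↑│↓ ↲│     │ │↑│↓│
├───┘ ┌─┘ ┌─┤ ┌─┘ ╶─┬─┘ │ │ │
│     │   │ │↓│     │   │↑│↓│
│ ╶─┬─┴─┬─┘ │ │ ┌─┐ ╵ ┌─┘ │ │
│   │   │   │↓│ │ │   │↱ ↑│↓│
├─╴ │ ╷ ╵ ┌─┤ │ │ └───┤ ┌─┤ │
│   │ │   │ │↓│ │     │↑│ │↓│
│ ╶─┘ ├───┤ ╵ │ │ ╶─┬─┘ │ │ │
│     │↓ ↰│↓ ↲│ │   │↱ ↑│ │↓│
├─────┤ ╷ ╵ ┌─┘ └─╴ │ ┌─┘ │ │
│     │↓│↑ ↲│       │↑│↓ ↰│↓│
│ ╶─┐ │ └─┬─┴───┬───┘ │ ╷ ╵ │
│   │ │↳ ↓│  ↱ ↓│↱ → ↑│↓│↑ ↲│
├───┘ └─┐ └─┐ ╷ │ ╶─┬─┤ ├───┤
│       │↳ ↓│↑│↓│↑ ↰│ │↓│   │
│ ┌───╴ ├─┐ │ │ │ ╷ │ ╵ │ ╶─┤
│ │     │ │↓│↑│↓│ │↑│↓ ↲│   │
│ └───┐ ╵ │ ╵ │ ├─┘ │ ┌─┴─╴ │
│     │   │↳ ↑│↓│↱ ↑│↓│  ↱ ↓│
├───╴ ├───┴───┘ │ ┌─┤ └─┐ ╷ │
│     │↓ ← ← ← ↲│↑│ │↳ ↓│↑│↓│
│ ┌───┘ ┌─────┬─┘ │ └─┐ │ │ │
│ │↓ ← ↲│  ↱ ↓│  ↑│   │↓│↑│↓│
│ ╵ ╶───┴─╴ ╷ └─╴ │ ╷ ╵ ╵ │ │
│  ↳ → → → ↑│↳ → ↑│ │  ↳ ↑│B│
└───────────┴─────┴─┴─────┴─┘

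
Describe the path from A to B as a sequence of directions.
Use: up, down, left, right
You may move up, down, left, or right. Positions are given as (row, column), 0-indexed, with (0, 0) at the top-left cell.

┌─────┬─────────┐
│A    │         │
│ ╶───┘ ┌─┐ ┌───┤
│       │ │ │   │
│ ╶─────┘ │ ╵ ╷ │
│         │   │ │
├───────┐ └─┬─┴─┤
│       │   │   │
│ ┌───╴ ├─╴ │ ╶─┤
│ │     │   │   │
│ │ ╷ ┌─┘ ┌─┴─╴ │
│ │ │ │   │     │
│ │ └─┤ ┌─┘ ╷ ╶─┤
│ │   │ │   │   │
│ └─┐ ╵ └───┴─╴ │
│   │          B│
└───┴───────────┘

Finding the path and converting it to directions:
Path through cells: (0,0) → (1,0) → (2,0) → (2,1) → (2,2) → (2,3) → (2,4) → (3,4) → (3,5) → (4,5) → (4,4) → (5,4) → (5,3) → (6,3) → (7,3) → (7,4) → (7,5) → (7,6) → (7,7)
Directions: down, down, right, right, right, right, down, right, down, left, down, left, down, down, right, right, right, right

Solution:

┌─────┬─────────┐
│A    │         │
│ ╶───┘ ┌─┐ ┌───┤
│↓      │ │ │   │
│ ╶─────┘ │ ╵ ╷ │
│↳ → → → ↓│   │ │
├───────┐ └─┬─┴─┤
│       │↳ ↓│   │
│ ┌───╴ ├─╴ │ ╶─┤
│ │     │↓ ↲│   │
│ │ ╷ ┌─┘ ┌─┴─╴ │
│ │ │ │↓ ↲│     │
│ │ └─┤ ┌─┘ ╷ ╶─┤
│ │   │↓│   │   │
│ └─┐ ╵ └───┴─╴ │
│   │  ↳ → → → B│
└───┴───────────┘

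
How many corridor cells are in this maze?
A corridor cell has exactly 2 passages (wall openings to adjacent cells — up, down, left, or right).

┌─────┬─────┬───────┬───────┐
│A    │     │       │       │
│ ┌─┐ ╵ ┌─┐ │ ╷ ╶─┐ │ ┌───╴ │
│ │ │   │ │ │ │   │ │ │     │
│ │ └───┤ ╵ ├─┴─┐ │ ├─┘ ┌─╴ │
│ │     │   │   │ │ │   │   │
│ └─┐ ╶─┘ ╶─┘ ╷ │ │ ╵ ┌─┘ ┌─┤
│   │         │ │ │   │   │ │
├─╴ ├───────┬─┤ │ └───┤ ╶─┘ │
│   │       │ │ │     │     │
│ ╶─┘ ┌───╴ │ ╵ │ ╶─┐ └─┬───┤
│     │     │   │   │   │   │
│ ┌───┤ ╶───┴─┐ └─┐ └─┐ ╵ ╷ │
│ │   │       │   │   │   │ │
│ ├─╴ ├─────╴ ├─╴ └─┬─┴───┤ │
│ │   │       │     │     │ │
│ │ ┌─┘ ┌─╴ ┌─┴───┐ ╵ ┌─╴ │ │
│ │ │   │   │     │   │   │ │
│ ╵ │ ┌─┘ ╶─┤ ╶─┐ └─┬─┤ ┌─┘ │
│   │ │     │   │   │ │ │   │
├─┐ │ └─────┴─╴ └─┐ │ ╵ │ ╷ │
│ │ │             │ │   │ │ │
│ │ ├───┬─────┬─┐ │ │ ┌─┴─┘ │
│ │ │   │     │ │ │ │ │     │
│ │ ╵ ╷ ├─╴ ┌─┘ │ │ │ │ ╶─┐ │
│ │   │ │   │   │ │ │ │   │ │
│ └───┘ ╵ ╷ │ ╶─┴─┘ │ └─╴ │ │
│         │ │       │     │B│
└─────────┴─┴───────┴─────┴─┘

Counting cells with exactly 2 passages:
Total corridor cells: 156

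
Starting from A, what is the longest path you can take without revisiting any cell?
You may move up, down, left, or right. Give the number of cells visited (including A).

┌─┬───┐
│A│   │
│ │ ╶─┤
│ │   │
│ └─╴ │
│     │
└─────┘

Finding longest simple path using DFS:
Start: (0, 0)
Longest path visits 9 cells
Path: A → down → down → right → right → up → left → up → right

Solution:

┌─┬───┐
│A│↱ B│
│ │ ╶─┤
│↓│↑ ↰│
│ └─╴ │
│↳ → ↑│
└─────┘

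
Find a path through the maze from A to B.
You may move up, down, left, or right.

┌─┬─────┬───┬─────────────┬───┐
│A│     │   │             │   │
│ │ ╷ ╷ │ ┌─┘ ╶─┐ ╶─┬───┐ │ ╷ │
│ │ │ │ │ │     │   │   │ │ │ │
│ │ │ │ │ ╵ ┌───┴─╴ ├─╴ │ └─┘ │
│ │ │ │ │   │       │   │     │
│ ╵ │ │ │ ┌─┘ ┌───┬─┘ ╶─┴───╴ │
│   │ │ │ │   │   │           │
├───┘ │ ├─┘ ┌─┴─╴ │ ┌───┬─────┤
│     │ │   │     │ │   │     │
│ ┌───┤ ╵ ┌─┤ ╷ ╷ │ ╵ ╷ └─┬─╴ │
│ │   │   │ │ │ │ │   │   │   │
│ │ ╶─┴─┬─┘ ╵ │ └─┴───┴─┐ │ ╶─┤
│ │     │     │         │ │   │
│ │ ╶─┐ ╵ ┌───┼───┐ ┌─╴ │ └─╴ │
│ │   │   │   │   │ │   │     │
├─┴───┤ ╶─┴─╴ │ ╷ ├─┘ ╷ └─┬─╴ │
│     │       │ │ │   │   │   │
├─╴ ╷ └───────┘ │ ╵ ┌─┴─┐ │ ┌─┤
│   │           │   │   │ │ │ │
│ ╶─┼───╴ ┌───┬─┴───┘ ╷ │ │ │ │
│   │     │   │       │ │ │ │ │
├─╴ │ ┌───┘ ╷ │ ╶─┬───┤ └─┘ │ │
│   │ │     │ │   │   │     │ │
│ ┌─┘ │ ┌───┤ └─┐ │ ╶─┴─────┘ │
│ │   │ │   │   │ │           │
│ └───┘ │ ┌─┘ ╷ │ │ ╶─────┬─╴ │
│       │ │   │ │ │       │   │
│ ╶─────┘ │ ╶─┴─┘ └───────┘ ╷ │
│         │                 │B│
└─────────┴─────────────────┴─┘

Finding the shortest path through the maze:
Path length: 78 steps
Directions: down → down → down → right → up → up → up → right → right → down → down → down → down → down → right → up → right → up → right → up → right → right → right → up → left → up → right → right → right → right → down → down → right → right → down → left → left → left → left → left → down → down → right → up → right → down → right → down → down → right → right → down → left → down → down → down → left → left → up → up → left → down → left → left → left → down → right → down → down → down → right → right → right → right → right → up → right → down

Solution:

┌─┬─────┬───┬─────────────┬───┐
│A│↱ → ↓│   │    ↱ → → → ↓│   │
│ │ ╷ ╷ │ ┌─┘ ╶─┐ ╶─┬───┐ │ ╷ │
│↓│↑│ │↓│ │     │↑ ↰│   │↓│ │ │
│ │ │ │ │ ╵ ┌───┴─╴ ├─╴ │ └─┘ │
│↓│↑│ │↓│   │↱ → → ↑│   │↳ → ↓│
│ ╵ │ │ │ ┌─┘ ┌───┬─┘ ╶─┴───╴ │
│↳ ↑│ │↓│ │↱ ↑│   │↓ ← ← ← ← ↲│
├───┘ │ ├─┘ ┌─┴─╴ │ ┌───┬─────┤
│     │↓│↱ ↑│     │↓│↱ ↓│     │
│ ┌───┤ ╵ ┌─┤ ╷ ╷ │ ╵ ╷ └─┬─╴ │
│ │   │↳ ↑│ │ │ │ │↳ ↑│↳ ↓│   │
│ │ ╶─┴─┬─┘ ╵ │ └─┴───┴─┐ │ ╶─┤
│ │     │     │         │↓│   │
│ │ ╶─┐ ╵ ┌───┼───┐ ┌─╴ │ └─╴ │
│ │   │   │   │   │ │   │↳ → ↓│
├─┴───┤ ╶─┴─╴ │ ╷ ├─┘ ╷ └─┬─╴ │
│     │       │ │ │   │   │↓ ↲│
├─╴ ╷ └───────┘ │ ╵ ┌─┴─┐ │ ┌─┤
│   │           │   │↓ ↰│ │↓│ │
│ ╶─┼───╴ ┌───┬─┴───┘ ╷ │ │ │ │
│   │     │   │↓ ← ← ↲│↑│ │↓│ │
├─╴ │ ┌───┘ ╷ │ ╶─┬───┤ └─┘ │ │
│   │ │     │ │↳ ↓│   │↑ ← ↲│ │
│ ┌─┘ │ ┌───┤ └─┐ │ ╶─┴─────┘ │
│ │   │ │   │   │↓│           │
│ └───┘ │ ┌─┘ ╷ │ │ ╶─────┬─╴ │
│       │ │   │ │↓│       │↱ ↓│
│ ╶─────┘ │ ╶─┴─┘ └───────┘ ╷ │
│         │      ↳ → → → → ↑│B│
└─────────┴─────────────────┴─┘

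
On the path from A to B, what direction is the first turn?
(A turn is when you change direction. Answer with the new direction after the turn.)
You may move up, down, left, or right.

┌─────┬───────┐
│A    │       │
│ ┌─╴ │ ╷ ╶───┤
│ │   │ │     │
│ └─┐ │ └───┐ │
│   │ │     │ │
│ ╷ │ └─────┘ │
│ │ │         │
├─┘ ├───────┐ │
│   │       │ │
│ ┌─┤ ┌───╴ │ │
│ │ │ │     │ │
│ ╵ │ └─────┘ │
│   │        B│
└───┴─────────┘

Directions: right, right, down, down, down, right, right, right, right, down, down, down
First turn direction: down

Solution:

┌─────┬───────┐
│A → ↓│       │
│ ┌─╴ │ ╷ ╶───┤
│ │  ↓│ │     │
│ └─┐ │ └───┐ │
│   │↓│     │ │
│ ╷ │ └─────┘ │
│ │ │↳ → → → ↓│
├─┘ ├───────┐ │
│   │       │↓│
│ ┌─┤ ┌───╴ │ │
│ │ │ │     │↓│
│ ╵ │ └─────┘ │
│   │        B│
└───┴─────────┘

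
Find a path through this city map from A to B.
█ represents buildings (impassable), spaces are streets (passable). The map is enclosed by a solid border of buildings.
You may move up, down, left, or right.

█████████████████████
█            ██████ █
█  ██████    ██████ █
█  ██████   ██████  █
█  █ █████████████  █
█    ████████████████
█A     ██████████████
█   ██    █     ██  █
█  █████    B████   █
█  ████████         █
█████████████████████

Finding the shortest path from A to B:
Movement: cardinal only
Path length: 13 steps
Directions: right → right → right → right → right → down → right → right → down → right → right → right → right

Solution:

█████████████████████
█            ██████ █
█  ██████    ██████ █
█  ██████   ██████  █
█  █ █████████████  █
█    ████████████████
█A→→→→↓██████████████
█   ██↳→↓ █     ██  █
█  █████↳→→→B████   █
█  ████████         █
█████████████████████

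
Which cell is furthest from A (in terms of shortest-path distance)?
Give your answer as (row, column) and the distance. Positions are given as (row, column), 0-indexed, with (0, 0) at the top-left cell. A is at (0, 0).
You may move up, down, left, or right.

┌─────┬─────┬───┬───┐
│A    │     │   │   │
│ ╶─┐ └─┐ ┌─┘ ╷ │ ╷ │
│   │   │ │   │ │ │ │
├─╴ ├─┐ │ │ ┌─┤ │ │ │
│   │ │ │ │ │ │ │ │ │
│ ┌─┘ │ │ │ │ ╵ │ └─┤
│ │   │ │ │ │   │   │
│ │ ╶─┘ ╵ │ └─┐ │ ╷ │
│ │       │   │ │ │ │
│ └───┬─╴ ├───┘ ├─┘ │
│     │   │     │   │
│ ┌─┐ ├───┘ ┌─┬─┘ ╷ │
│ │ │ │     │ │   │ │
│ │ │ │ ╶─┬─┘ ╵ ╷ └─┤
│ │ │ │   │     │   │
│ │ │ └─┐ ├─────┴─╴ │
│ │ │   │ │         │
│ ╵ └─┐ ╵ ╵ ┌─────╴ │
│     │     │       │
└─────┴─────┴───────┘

Computing BFS distances from A to all cells:
Furthest cell: (4, 6)
Distance: 36 steps

Path from A to the furthest cell:

┌─────┬─────┬───┬───┐
│A    │     │↓ ↰│   │
│ ╶─┐ └─┐ ┌─┘ ╷ │ ╷ │
│↳ ↓│   │ │↓ ↲│↑│ │ │
├─╴ ├─┐ │ │ ┌─┤ │ │ │
│↓ ↲│ │ │ │↓│ │↑│ │ │
│ ┌─┘ │ │ │ │ ╵ │ └─┤
│↓│   │ │ │↓│  ↑│   │
│ │ ╶─┘ ╵ │ └─┐ │ ╷ │
│↓│       │↳ B│↑│ │ │
│ └───┬─╴ ├───┘ ├─┘ │
│↳ → ↓│   │↱ → ↑│   │
│ ┌─┐ ├───┘ ┌─┬─┘ ╷ │
│ │ │↓│↱ → ↑│ │   │ │
│ │ │ │ ╶─┬─┘ ╵ ╷ └─┤
│ │ │↓│↑ ↰│     │   │
│ │ │ └─┐ ├─────┴─╴ │
│ │ │↳ ↓│↑│         │
│ ╵ └─┐ ╵ ╵ ┌─────╴ │
│     │↳ ↑  │       │
└─────┴─────┴───────┘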